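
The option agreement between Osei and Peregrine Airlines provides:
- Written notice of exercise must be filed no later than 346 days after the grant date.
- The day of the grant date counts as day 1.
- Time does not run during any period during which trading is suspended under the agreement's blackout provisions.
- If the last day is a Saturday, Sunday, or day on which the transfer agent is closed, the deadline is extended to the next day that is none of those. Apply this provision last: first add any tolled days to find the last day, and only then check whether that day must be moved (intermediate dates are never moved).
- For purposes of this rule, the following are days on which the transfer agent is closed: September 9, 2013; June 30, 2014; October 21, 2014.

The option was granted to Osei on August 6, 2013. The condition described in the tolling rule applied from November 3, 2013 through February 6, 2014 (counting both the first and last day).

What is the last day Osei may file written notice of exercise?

October 22, 2014

Counting August 6, 2013 as day 1, day 346 is July 17, 2014.
From November 3, 2013 through February 6, 2014 inclusive is 96 days; tolling adds 96 days: July 17, 2014 + 96 days = October 21, 2014.
October 21, 2014 is a listed holiday. The next qualifying day is October 22, 2014.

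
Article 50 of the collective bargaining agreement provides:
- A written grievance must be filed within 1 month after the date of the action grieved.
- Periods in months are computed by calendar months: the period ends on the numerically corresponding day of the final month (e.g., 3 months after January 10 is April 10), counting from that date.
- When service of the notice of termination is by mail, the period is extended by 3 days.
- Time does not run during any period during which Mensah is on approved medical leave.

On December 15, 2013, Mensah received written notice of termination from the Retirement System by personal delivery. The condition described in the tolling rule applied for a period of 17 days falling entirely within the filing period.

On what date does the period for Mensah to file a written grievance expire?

1 month after December 15, 2013 is January 15, 2014.
Service was not by mail, so no mail extension applies.
Tolling adds 17 days: January 15, 2014 + 17 days = February 1, 2014.

February 1, 2014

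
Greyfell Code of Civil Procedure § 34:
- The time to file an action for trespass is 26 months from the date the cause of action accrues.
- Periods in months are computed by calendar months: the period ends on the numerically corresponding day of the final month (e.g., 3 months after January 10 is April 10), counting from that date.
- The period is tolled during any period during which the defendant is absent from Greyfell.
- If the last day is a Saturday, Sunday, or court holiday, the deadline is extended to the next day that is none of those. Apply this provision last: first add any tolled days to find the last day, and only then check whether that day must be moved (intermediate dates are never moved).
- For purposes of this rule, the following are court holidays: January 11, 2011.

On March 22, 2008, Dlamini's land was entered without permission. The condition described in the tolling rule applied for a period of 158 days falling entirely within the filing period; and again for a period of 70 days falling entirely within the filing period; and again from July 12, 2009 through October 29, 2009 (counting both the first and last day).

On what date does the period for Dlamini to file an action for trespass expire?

April 25, 2011

26 months after March 22, 2008 is May 22, 2010.
Tolling adds 158 days: May 22, 2010 + 158 days = October 27, 2010.
Tolling adds 70 days: October 27, 2010 + 70 days = January 5, 2011.
From July 12, 2009 through October 29, 2009 inclusive is 110 days; tolling adds 110 days: January 5, 2011 + 110 days = April 25, 2011.
April 25, 2011 is a Monday and not a court holiday, so no extension applies.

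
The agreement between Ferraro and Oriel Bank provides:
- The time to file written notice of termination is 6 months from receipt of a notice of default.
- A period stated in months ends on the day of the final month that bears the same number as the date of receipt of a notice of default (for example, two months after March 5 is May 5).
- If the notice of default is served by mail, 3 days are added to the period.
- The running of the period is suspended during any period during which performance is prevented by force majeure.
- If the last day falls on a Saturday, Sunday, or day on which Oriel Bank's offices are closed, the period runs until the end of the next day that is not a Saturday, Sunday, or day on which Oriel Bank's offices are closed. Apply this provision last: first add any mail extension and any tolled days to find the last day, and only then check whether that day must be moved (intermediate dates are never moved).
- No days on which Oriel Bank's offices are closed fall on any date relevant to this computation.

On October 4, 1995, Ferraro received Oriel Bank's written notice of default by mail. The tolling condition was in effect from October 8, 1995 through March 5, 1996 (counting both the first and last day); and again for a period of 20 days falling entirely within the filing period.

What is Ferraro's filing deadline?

6 months after October 4, 1995 is April 4, 1996.
Service was by mail, adding 3 days: April 4, 1996 + 3 days = April 7, 1996.
From October 8, 1995 through March 5, 1996 inclusive is 150 days; tolling adds 150 days: April 7, 1996 + 150 days = September 4, 1996.
Tolling adds 20 days: September 4, 1996 + 20 days = September 24, 1996.
September 24, 1996 is a Tuesday and not a day on which Oriel Bank's offices are closed, so no extension applies.

September 24, 1996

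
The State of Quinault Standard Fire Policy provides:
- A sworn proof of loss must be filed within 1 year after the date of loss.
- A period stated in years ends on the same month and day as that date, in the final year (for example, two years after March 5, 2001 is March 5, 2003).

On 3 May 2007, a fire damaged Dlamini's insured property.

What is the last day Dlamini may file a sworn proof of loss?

1 year after 3 May 2007 is May 3, 2008.

May 3, 2008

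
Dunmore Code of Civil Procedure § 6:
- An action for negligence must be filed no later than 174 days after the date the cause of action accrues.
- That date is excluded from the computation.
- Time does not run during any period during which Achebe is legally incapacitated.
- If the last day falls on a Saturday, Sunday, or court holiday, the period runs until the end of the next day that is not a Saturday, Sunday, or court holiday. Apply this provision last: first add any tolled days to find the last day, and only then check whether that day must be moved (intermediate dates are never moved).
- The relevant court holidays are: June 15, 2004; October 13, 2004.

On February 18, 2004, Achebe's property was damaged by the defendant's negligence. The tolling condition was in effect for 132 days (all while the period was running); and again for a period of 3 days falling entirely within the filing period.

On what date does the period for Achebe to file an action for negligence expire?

December 23, 2004

174 days after February 18, 2004 is August 10, 2004.
Tolling adds 132 days: August 10, 2004 + 132 days = December 20, 2004.
Tolling adds 3 days: December 20, 2004 + 3 days = December 23, 2004.
December 23, 2004 is a Thursday and not a court holiday, so no extension applies.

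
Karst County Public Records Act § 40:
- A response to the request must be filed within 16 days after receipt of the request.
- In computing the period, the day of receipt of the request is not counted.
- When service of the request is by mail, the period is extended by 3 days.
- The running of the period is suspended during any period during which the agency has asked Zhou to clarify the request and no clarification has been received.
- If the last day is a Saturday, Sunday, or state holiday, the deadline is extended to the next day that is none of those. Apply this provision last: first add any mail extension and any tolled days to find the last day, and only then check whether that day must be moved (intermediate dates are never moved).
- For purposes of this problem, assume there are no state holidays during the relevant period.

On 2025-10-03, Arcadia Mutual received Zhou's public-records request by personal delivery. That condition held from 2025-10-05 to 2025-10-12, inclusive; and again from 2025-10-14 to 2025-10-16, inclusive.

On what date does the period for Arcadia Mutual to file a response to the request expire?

16 days after 2025-10-03 is October 19, 2025.
Service was not by mail, so no mail extension applies.
From October 5, 2025 through October 12, 2025 inclusive is 8 days; tolling adds 8 days: October 19, 2025 + 8 days = October 27, 2025.
From October 14, 2025 through October 16, 2025 inclusive is 3 days; tolling adds 3 days: October 27, 2025 + 3 days = October 30, 2025.
October 30, 2025 is a Thursday and not a state holiday, so no extension applies.

October 30, 2025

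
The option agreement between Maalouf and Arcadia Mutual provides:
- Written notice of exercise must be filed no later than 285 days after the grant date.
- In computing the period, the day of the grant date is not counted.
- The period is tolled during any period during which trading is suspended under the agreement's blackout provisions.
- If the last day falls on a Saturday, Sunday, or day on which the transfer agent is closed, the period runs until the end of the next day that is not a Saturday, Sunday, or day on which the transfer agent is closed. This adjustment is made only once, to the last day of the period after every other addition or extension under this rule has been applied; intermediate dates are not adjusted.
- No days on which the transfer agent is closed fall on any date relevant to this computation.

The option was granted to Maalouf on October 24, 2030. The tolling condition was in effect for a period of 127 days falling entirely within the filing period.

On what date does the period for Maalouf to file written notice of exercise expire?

December 10, 2031

285 days after October 24, 2030 is August 5, 2031.
Tolling adds 127 days: August 5, 2031 + 127 days = December 10, 2031.
December 10, 2031 is a Wednesday and not a day on which the transfer agent is closed, so no extension applies.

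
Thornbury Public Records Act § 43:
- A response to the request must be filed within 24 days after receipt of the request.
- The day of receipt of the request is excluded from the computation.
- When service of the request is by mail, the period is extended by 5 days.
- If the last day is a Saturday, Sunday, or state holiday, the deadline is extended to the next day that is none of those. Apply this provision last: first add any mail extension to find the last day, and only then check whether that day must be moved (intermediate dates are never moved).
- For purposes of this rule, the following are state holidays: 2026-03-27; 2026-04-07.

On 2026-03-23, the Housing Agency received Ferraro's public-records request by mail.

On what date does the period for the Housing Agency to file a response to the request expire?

24 days after 2026-03-23 is April 16, 2026.
Service was by mail, adding 5 days: April 16, 2026 + 5 days = April 21, 2026.
April 21, 2026 is a Tuesday and not a state holiday, so no extension applies.

April 21, 2026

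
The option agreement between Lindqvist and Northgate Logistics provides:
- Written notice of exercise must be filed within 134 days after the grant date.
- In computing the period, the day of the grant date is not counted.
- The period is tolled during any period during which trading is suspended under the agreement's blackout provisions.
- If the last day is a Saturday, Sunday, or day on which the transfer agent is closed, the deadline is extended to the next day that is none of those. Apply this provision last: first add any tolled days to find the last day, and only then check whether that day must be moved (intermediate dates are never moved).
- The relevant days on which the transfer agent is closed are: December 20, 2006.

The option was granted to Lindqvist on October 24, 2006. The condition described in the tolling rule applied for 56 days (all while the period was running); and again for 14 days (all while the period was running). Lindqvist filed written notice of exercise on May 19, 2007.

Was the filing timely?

No

134 days after October 24, 2006 is March 7, 2007.
Tolling adds 56 days: March 7, 2007 + 56 days = May 2, 2007.
Tolling adds 14 days: May 2, 2007 + 14 days = May 16, 2007.
May 16, 2007 is a Wednesday and not a day on which the transfer agent is closed, so no extension applies.
The deadline is May 16, 2007; the filing on May 19, 2007 is after that date.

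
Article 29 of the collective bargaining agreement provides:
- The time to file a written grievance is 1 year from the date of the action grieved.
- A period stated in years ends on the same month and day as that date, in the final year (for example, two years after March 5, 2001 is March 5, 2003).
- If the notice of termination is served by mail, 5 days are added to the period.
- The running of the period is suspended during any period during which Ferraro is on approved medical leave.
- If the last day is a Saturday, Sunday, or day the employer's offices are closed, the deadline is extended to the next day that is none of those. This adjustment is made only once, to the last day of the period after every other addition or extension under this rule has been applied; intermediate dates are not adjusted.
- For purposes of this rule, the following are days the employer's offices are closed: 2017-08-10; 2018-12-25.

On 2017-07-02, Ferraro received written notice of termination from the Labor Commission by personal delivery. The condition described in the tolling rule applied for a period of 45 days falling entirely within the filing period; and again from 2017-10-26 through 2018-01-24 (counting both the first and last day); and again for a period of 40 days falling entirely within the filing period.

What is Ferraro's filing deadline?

December 26, 2018

1 year after 2017-07-02 is July 2, 2018.
Service was not by mail, so no mail extension applies.
Tolling adds 45 days: July 2, 2018 + 45 days = August 16, 2018.
From October 26, 2017 through January 24, 2018 inclusive is 91 days; tolling adds 91 days: August 16, 2018 + 91 days = November 15, 2018.
Tolling adds 40 days: November 15, 2018 + 40 days = December 25, 2018.
December 25, 2018 is a listed holiday. The next qualifying day is December 26, 2018.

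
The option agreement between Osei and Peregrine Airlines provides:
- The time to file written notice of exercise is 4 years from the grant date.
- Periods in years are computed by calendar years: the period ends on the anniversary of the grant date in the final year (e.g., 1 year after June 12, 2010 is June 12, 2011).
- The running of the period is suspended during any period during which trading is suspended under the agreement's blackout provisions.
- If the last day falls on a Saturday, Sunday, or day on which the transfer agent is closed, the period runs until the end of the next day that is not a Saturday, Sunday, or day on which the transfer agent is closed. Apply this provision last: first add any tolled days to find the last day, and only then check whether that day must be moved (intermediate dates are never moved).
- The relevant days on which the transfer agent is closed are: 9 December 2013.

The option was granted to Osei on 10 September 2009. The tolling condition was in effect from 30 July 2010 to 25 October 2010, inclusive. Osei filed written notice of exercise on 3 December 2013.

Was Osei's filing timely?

4 years after 10 September 2009 is September 10, 2013.
From July 30, 2010 through October 25, 2010 inclusive is 88 days; tolling adds 88 days: September 10, 2013 + 88 days = December 7, 2013.
December 7, 2013 is Saturday; December 8, 2013 is Sunday; December 9, 2013 is a listed holiday. The next qualifying day is December 10, 2013.
The deadline is December 10, 2013; the filing on December 3, 2013 is on or before that date.

Yes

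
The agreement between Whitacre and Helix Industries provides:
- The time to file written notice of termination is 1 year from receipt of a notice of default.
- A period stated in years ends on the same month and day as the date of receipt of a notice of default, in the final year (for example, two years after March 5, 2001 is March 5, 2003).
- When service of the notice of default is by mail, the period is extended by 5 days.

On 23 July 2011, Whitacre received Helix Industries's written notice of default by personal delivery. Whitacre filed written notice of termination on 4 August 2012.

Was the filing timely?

No

1 year after 23 July 2011 is July 23, 2012.
Service was not by mail, so no mail extension applies.
The deadline is July 23, 2012; the filing on August 4, 2012 is after that date.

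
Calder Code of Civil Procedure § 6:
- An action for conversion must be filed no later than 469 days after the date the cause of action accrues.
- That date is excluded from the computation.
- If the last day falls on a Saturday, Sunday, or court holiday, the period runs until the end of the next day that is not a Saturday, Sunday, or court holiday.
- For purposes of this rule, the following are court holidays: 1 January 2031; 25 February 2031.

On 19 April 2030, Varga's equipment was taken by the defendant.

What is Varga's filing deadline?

August 1, 2031

469 days after 19 April 2030 is August 1, 2031.
August 1, 2031 is a Friday and not a court holiday, so no extension applies.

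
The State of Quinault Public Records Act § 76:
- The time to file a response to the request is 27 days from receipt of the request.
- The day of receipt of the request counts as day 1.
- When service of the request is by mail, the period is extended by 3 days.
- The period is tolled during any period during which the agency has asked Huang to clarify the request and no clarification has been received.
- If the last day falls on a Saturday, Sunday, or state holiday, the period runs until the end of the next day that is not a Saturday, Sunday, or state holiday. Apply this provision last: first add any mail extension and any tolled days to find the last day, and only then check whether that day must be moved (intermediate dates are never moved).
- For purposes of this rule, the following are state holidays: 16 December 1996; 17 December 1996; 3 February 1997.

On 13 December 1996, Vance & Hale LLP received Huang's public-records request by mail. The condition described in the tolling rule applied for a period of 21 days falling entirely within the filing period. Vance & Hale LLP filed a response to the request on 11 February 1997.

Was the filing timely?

No

Counting 13 December 1996 as day 1, day 27 is January 8, 1997.
Service was by mail, adding 3 days: January 8, 1997 + 3 days = January 11, 1997.
Tolling adds 21 days: January 11, 1997 + 21 days = February 1, 1997.
February 1, 1997 is Saturday; February 2, 1997 is Sunday; February 3, 1997 is a listed holiday. The next qualifying day is February 4, 1997.
The deadline is February 4, 1997; the filing on February 11, 1997 is after that date.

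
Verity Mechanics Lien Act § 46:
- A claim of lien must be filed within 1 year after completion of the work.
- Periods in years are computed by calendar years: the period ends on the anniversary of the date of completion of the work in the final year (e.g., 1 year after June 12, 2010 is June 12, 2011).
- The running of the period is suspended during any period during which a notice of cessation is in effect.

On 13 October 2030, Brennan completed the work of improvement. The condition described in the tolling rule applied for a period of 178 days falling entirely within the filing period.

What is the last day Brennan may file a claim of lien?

1 year after 13 October 2030 is October 13, 2031.
Tolling adds 178 days: October 13, 2031 + 178 days = April 8, 2032.

April 8, 2032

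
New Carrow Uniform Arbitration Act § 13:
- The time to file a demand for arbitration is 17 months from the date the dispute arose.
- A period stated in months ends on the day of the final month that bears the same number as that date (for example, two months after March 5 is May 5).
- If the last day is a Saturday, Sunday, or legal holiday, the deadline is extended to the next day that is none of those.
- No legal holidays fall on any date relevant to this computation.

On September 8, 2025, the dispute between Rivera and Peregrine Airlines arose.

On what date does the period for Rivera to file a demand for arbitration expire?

February 8, 2027

17 months after September 8, 2025 is February 8, 2027.
February 8, 2027 is a Monday and not a legal holiday, so no extension applies.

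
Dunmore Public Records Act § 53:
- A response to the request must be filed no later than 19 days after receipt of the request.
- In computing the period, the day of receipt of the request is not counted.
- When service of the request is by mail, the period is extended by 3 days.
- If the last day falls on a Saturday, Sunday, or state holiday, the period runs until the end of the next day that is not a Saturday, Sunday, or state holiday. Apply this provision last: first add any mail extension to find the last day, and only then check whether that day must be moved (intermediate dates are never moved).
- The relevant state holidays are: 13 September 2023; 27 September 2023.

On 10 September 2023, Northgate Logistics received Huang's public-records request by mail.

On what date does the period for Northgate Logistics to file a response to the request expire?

October 2, 2023

19 days after 10 September 2023 is September 29, 2023.
Service was by mail, adding 3 days: September 29, 2023 + 3 days = October 2, 2023.
October 2, 2023 is a Monday and not a state holiday, so no extension applies.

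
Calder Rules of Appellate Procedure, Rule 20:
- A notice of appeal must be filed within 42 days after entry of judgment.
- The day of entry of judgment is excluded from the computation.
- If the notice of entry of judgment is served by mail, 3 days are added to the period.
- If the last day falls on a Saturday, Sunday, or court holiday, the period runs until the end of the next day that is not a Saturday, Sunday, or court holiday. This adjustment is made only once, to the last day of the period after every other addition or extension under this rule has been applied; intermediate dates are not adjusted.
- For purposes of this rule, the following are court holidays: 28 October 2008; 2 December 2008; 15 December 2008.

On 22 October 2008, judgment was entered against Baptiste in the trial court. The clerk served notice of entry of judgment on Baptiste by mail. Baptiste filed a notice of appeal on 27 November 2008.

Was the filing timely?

Yes

42 days after 22 October 2008 is December 3, 2008.
Service was by mail, adding 3 days: December 3, 2008 + 3 days = December 6, 2008.
December 6, 2008 is Saturday; December 7, 2008 is Sunday. The next qualifying day is December 8, 2008.
The deadline is December 8, 2008; the filing on November 27, 2008 is on or before that date.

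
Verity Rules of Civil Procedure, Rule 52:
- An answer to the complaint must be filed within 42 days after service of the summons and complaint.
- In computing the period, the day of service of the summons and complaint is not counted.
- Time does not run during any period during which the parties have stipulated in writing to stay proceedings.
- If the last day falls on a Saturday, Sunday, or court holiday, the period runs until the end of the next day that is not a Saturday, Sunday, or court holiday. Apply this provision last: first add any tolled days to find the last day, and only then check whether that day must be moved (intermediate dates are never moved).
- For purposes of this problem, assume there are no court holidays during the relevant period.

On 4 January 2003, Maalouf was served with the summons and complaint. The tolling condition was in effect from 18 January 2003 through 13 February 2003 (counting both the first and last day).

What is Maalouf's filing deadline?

42 days after 4 January 2003 is February 15, 2003.
From January 18, 2003 through February 13, 2003 inclusive is 27 days; tolling adds 27 days: February 15, 2003 + 27 days = March 14, 2003.
March 14, 2003 is a Friday and not a court holiday, so no extension applies.

March 14, 2003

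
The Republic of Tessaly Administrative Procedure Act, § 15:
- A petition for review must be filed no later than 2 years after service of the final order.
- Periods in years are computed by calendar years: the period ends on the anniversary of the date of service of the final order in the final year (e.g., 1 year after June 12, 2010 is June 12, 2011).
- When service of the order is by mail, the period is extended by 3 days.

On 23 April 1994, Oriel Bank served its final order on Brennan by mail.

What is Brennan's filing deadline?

April 26, 1996

2 years after 23 April 1994 is April 23, 1996.
Service was by mail, adding 3 days: April 23, 1996 + 3 days = April 26, 1996.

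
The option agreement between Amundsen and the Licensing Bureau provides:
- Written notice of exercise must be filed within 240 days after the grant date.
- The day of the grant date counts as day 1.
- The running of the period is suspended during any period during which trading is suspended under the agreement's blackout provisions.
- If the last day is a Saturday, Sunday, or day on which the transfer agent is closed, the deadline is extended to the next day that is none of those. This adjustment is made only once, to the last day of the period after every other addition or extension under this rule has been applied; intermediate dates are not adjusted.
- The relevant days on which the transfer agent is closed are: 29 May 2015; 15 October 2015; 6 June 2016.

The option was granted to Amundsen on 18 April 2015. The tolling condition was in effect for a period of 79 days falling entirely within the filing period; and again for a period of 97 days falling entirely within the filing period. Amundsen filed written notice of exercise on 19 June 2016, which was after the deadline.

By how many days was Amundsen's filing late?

Counting 18 April 2015 as day 1, day 240 is December 13, 2015.
Tolling adds 79 days: December 13, 2015 + 79 days = March 1, 2016.
Tolling adds 97 days: March 1, 2016 + 97 days = June 6, 2016.
June 6, 2016 is a listed holiday. The next qualifying day is June 7, 2016.
The deadline is June 7, 2016; from June 7, 2016 to June 19, 2016 is 12 days.

12 days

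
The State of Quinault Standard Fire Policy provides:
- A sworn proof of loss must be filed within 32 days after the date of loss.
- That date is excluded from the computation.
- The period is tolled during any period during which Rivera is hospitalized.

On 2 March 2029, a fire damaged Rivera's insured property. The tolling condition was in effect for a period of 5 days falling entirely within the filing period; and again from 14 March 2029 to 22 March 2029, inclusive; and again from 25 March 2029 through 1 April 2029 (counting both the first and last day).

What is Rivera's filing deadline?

32 days after 2 March 2029 is April 3, 2029.
Tolling adds 5 days: April 3, 2029 + 5 days = April 8, 2029.
From March 14, 2029 through March 22, 2029 inclusive is 9 days; tolling adds 9 days: April 8, 2029 + 9 days = April 17, 2029.
From March 25, 2029 through April 1, 2029 inclusive is 8 days; tolling adds 8 days: April 17, 2029 + 8 days = April 25, 2029.

April 25, 2029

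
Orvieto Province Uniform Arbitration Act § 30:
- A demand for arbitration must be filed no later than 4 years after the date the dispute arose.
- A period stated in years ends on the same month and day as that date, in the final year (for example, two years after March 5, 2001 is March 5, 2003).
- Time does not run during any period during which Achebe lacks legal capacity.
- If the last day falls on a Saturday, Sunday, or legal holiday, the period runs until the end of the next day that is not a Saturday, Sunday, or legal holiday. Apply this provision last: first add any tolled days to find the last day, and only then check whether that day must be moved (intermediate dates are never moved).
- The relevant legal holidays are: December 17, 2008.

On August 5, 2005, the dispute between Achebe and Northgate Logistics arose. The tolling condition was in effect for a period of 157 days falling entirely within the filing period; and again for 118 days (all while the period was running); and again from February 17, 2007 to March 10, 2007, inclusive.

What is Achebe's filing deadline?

May 31, 2010

4 years after August 5, 2005 is August 5, 2009.
Tolling adds 157 days: August 5, 2009 + 157 days = January 9, 2010.
Tolling adds 118 days: January 9, 2010 + 118 days = May 7, 2010.
From February 17, 2007 through March 10, 2007 inclusive is 22 days; tolling adds 22 days: May 7, 2010 + 22 days = May 29, 2010.
May 29, 2010 is Saturday; May 30, 2010 is Sunday. The next qualifying day is May 31, 2010.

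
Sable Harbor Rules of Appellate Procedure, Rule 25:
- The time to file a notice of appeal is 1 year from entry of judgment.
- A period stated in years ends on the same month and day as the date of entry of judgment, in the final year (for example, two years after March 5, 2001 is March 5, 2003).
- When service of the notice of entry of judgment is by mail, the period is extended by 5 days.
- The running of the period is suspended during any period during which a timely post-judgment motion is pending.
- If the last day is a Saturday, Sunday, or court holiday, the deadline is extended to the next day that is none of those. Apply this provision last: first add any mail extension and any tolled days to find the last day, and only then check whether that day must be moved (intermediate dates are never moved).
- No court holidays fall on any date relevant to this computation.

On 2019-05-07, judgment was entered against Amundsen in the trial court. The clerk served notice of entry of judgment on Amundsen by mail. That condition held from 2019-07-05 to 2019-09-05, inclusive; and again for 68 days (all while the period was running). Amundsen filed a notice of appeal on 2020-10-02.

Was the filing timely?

No

1 year after 2019-05-07 is May 7, 2020.
Service was by mail, adding 5 days: May 7, 2020 + 5 days = May 12, 2020.
From July 5, 2019 through September 5, 2019 inclusive is 63 days; tolling adds 63 days: May 12, 2020 + 63 days = July 14, 2020.
Tolling adds 68 days: July 14, 2020 + 68 days = September 20, 2020.
September 20, 2020 is Sunday. The next qualifying day is September 21, 2020.
The deadline is September 21, 2020; the filing on October 2, 2020 is after that date.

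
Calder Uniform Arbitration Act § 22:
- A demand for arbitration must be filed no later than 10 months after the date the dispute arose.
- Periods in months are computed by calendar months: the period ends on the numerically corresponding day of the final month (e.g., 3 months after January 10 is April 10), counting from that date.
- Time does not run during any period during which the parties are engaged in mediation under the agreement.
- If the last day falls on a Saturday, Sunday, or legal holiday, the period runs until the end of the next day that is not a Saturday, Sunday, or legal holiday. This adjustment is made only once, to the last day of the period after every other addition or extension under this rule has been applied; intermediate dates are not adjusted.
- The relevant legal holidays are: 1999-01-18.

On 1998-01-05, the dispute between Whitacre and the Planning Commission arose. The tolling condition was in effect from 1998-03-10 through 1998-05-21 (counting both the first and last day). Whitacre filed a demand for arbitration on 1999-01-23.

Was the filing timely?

10 months after 1998-01-05 is November 5, 1998.
From March 10, 1998 through May 21, 1998 inclusive is 73 days; tolling adds 73 days: November 5, 1998 + 73 days = January 17, 1999.
January 17, 1999 is Sunday; January 18, 1999 is a listed holiday. The next qualifying day is January 19, 1999.
The deadline is January 19, 1999; the filing on January 23, 1999 is after that date.

No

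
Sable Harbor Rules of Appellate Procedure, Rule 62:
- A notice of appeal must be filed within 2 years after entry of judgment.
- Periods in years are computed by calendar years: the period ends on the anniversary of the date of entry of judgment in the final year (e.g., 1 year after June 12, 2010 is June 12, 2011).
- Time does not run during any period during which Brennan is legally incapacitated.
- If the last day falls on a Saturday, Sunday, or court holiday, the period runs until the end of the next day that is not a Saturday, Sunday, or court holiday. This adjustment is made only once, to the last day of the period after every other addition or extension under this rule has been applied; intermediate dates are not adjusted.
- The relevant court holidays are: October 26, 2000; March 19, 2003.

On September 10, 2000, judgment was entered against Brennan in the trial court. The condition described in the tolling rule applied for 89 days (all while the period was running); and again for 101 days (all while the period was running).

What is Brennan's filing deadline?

March 20, 2003

2 years after September 10, 2000 is September 10, 2002.
Tolling adds 89 days: September 10, 2002 + 89 days = December 8, 2002.
Tolling adds 101 days: December 8, 2002 + 101 days = March 19, 2003.
March 19, 2003 is a listed holiday. The next qualifying day is March 20, 2003.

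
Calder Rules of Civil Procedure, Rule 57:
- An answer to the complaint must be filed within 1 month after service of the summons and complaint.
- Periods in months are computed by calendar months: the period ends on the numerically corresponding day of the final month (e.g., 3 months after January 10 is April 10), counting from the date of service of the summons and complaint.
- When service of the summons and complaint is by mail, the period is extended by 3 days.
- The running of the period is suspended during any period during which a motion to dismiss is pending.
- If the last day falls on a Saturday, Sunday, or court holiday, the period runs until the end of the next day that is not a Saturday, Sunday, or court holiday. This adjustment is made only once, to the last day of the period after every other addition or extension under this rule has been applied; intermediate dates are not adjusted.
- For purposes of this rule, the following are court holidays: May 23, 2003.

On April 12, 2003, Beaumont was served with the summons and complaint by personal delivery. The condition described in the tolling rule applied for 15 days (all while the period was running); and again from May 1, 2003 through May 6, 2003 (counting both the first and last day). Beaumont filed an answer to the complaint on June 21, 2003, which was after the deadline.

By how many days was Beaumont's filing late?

1 month after April 12, 2003 is May 12, 2003.
Service was not by mail, so no mail extension applies.
Tolling adds 15 days: May 12, 2003 + 15 days = May 27, 2003.
From May 1, 2003 through May 6, 2003 inclusive is 6 days; tolling adds 6 days: May 27, 2003 + 6 days = June 2, 2003.
June 2, 2003 is a Monday and not a court holiday, so no extension applies.
The deadline is June 2, 2003; from June 2, 2003 to June 21, 2003 is 19 days.

19 days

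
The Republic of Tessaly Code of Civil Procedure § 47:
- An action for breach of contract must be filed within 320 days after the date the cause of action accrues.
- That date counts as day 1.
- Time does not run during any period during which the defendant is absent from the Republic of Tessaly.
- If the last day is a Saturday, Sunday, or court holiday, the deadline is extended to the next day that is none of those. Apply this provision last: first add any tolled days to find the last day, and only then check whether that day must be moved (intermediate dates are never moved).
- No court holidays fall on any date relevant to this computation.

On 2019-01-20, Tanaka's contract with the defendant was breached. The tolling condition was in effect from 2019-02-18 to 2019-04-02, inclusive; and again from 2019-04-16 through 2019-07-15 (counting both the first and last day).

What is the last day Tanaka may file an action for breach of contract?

Counting 2019-01-20 as day 1, day 320 is December 5, 2019.
From February 18, 2019 through April 2, 2019 inclusive is 44 days; tolling adds 44 days: December 5, 2019 + 44 days = January 18, 2020.
From April 16, 2019 through July 15, 2019 inclusive is 91 days; tolling adds 91 days: January 18, 2020 + 91 days = April 18, 2020.
April 18, 2020 is Saturday; April 19, 2020 is Sunday. The next qualifying day is April 20, 2020.

April 20, 2020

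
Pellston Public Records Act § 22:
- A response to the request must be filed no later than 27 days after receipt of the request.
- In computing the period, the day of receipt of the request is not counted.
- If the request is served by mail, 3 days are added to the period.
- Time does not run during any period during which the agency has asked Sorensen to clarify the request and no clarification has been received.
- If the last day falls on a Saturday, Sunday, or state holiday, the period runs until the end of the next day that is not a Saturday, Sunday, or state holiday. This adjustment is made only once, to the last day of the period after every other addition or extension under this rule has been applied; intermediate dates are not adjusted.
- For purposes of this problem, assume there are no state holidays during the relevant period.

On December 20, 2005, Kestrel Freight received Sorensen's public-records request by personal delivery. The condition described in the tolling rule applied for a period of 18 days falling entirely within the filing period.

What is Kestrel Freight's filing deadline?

27 days after December 20, 2005 is January 16, 2006.
Service was not by mail, so no mail extension applies.
Tolling adds 18 days: January 16, 2006 + 18 days = February 3, 2006.
February 3, 2006 is a Friday and not a state holiday, so no extension applies.

February 3, 2006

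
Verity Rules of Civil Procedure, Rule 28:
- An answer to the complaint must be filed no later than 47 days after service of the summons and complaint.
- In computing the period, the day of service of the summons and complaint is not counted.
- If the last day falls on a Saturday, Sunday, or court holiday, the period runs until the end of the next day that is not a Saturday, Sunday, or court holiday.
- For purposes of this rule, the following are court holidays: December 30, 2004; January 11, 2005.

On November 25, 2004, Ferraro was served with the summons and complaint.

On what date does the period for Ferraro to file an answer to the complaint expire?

47 days after November 25, 2004 is January 11, 2005.
January 11, 2005 is a listed holiday. The next qualifying day is January 12, 2005.

January 12, 2005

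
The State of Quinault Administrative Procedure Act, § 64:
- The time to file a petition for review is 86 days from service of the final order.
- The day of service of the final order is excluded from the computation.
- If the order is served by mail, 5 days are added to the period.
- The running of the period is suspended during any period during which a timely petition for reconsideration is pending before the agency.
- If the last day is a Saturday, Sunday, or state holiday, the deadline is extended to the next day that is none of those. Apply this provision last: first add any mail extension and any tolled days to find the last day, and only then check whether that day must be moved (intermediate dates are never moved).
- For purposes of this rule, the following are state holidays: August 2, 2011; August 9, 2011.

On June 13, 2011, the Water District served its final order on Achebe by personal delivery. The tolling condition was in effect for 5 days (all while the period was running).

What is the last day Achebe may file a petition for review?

September 12, 2011

86 days after June 13, 2011 is September 7, 2011.
Service was not by mail, so no mail extension applies.
Tolling adds 5 days: September 7, 2011 + 5 days = September 12, 2011.
September 12, 2011 is a Monday and not a state holiday, so no extension applies.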